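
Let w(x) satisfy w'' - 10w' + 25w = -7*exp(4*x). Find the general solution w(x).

w = -7*exp(4*x) + C1*exp(5*x) + C2*x*exp(5*x)

Characteristic equation r² - 10r + 25 = 0 has discriminant (-10)² - 4·(25) = 0, so r = 5 is a repeated root.
Hence w_h = (C1 + C2*x)*exp(5*x).
Try w_p = A*exp(4*x). Substituting into the equation and dividing by exp(4*x) gives A = -7, so w_p = -7*exp(4*x).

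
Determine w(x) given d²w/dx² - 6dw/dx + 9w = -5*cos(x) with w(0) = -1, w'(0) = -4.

Characteristic equation r² - 6r + 9 = 0 has discriminant (-6)² - 4·(9) = 0, so r = 3 is a repeated root.
Hence w_h = (C1 + C2*x)*exp(3*x).
Try w_p = A*cos(x) + B*sin(x). Substituting and equating the coefficients of cos(x) and sin(x) gives A = -2/5, B = 3/10, so w_p = -2*cos(x)/5 + 3*sin(x)/10.
General solution: w = -2*cos(x)/5 + 3*sin(x)/10 + C1*exp(3*x) + C2*x*exp(3*x).
Apply the initial conditions: w(0) = -2/5 + C1 = -1 and w'(0) = 3/10 + C2 + 3*C1 = -4. Solving gives C1 = -3/5, C2 = -5/2.

w = -3*exp(3*x)/5 - 2*cos(x)/5 + 3*sin(x)/10 - 5*x*exp(3*x)/2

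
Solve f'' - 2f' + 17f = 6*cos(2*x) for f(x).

f = -24*sin(2*x)/185 + 78*cos(2*x)/185 + C1*cos(4*x)*exp(x) + C2*exp(x)*sin(4*x)

Characteristic equation r² - 2r + 17 = 0 has discriminant (-2)² - 4·(17) = -64 < 0, so r = 1 ± 4i.
Hence f_h = C1*cos(4*x)*exp(x) + C2*exp(x)*sin(4*x).
Try f_p = A*cos(2*x) + B*sin(2*x). Substituting and equating the coefficients of cos(2x) and sin(2x) gives A = 78/185, B = -24/185, so f_p = -24*sin(2*x)/185 + 78*cos(2*x)/185.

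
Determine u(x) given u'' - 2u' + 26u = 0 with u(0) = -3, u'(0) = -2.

u = -3*cos(5*x)*exp(x) + exp(x)*sin(5*x)/5

Characteristic equation r² - 2r + 26 = 0 has discriminant (-2)² - 4·(26) = -100 < 0, so r = 1 ± 5i.
Hence u_h = C1*cos(5*x)*exp(x) + C2*exp(x)*sin(5*x).
Apply the initial conditions: u(0) = C1 = -3 and u'(0) = C1 + 5*C2 = -2. Solving gives C1 = -3, C2 = 1/5.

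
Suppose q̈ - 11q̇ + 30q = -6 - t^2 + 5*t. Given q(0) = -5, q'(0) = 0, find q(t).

q = -983/6750 - 3623*exp(5*t)/125 - t**2/30 + 32*t/225 + 1303*exp(6*t)/54

Characteristic equation r² - 11r + 30 = 0 factors as (r - 6)(r - 5) = 0, so r = 6, 5.
Hence q_h = C1*exp(6*t) + C2*exp(5*t).
For the particular solution try q_p = A0 + A1*t + A2*t^2. Substituting and matching coefficients of each power of t gives A0 = -983/6750, A1 = 32/225, A2 = -1/30, so q_p = -983/6750 - t^2/30 + 32*t/225.
General solution: q = -983/6750 - t^2/30 + 32*t/225 + C1*exp(6*t) + C2*exp(5*t).
Apply the initial conditions: q(0) = -983/6750 + C1 + C2 = -5 and q'(0) = 32/225 + 5*C2 + 6*C1 = 0. Solving gives C1 = 1303/54, C2 = -3623/125.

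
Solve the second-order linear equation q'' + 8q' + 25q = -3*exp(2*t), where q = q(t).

q = -exp(2*t)/15 + C1*cos(3*t)*exp(-4*t) + C2*exp(-4*t)*sin(3*t)

Characteristic equation r² + 8r + 25 = 0 has discriminant (8)² - 4·(25) = -36 < 0, so r = -4 ± 3i.
Hence q_h = C1*cos(3*t)*exp(-4*t) + C2*exp(-4*t)*sin(3*t).
Try q_p = A*exp(2*t). Substituting into the equation and dividing by exp(2*t) gives A = -1/15, so q_p = -exp(2*t)/15.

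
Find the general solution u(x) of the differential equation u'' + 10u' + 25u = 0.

u = C1*exp(-5*x) + C2*x*exp(-5*x)

Characteristic equation r² + 10r + 25 = 0 has discriminant (10)² - 4·(25) = 0, so r = -5 is a repeated root.
Hence u_h = (C1 + C2*x)*exp(-5*x).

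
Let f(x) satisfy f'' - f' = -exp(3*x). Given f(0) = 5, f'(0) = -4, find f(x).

Characteristic equation r² - r = 0 factors as (r - 1)r = 0, so r = 1, 0.
Hence f_h = C1*exp(x) + C2.
Try f_p = A*exp(3*x). Substituting into the equation and dividing by exp(3*x) gives A = -1/6, so f_p = -exp(3*x)/6.
General solution: f = C2 - exp(3*x)/6 + C1*exp(x).
Apply the initial conditions: f(0) = -1/6 + C1 + C2 = 5 and f'(0) = -1/2 + C1 = -4. Solving gives C1 = -7/2, C2 = 26/3.

f = 26/3 - 7*exp(x)/2 - exp(3*x)/6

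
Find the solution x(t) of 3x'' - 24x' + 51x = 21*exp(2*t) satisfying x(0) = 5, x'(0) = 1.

Divide through by 3: x'' - 8x' + 17x = 7*exp(2*t).
Characteristic equation r² - 8r + 17 = 0 has discriminant (-8)² - 4·(17) = -4 < 0, so r = 4 ± i.
Hence x_h = C1*cos(t)*exp(4*t) + C2*exp(4*t)*sin(t).
Try x_p = A*exp(2*t). Substituting into the equation and dividing by exp(2*t) gives A = 7/5, so x_p = 7*exp(2*t)/5.
General solution: x = 7*exp(2*t)/5 + C1*cos(t)*exp(4*t) + C2*exp(4*t)*sin(t).
Apply the initial conditions: x(0) = 7/5 + C1 = 5 and x'(0) = 14/5 + C2 + 4*C1 = 1. Solving gives C1 = 18/5, C2 = -81/5.

x = 7*exp(2*t)/5 - 81*exp(4*t)*sin(t)/5 + 18*cos(t)*exp(4*t)/5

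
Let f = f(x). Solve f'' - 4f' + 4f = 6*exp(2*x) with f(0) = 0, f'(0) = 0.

f = 3*x**2*exp(2*x)

Characteristic equation r² - 4r + 4 = 0 has discriminant (-4)² - 4·(4) = 0, so r = 2 is a repeated root.
Hence f_h = (C1 + C2*x)*exp(2*x).
Since exp(2*x) solves the homogeneous equation (r = 2 is a root of multiplicity 2), multiply the trial by x^2. Try f_p = A*x^2*exp(2*x). Substituting into the equation and dividing by exp(2*x) gives A = 3, so f_p = 3*x^2*exp(2*x).
General solution: f = C1*exp(2*x) + 3*x^2*exp(2*x) + C2*x*exp(2*x).
Apply the initial conditions: f(0) = C1 = 0 and f'(0) = C2 + 2*C1 = 0. Solving gives C1 = 0, C2 = 0.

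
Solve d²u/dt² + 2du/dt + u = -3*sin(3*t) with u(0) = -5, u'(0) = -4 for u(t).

u = -259*exp(-t)/50 + 6*sin(3*t)/25 + 9*cos(3*t)/50 - 99*t*exp(-t)/10

Characteristic equation r² + 2r + 1 = 0 has discriminant (2)² - 4·(1) = 0, so r = -1 is a repeated root.
Hence u_h = (C1 + C2*t)*exp(-t).
Try u_p = A*cos(3*t) + B*sin(3*t). Substituting and equating the coefficients of cos(3t) and sin(3t) gives A = 9/50, B = 6/25, so u_p = 6*sin(3*t)/25 + 9*cos(3*t)/50.
General solution: u = 6*sin(3*t)/25 + 9*cos(3*t)/50 + C1*exp(-t) + C2*t*exp(-t).
Apply the initial conditions: u(0) = 9/50 + C1 = -5 and u'(0) = 18/25 + C2 - C1 = -4. Solving gives C1 = -259/50, C2 = -99/10.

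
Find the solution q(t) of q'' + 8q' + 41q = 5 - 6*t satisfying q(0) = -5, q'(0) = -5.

Characteristic equation r² + 8r + 41 = 0 has discriminant (8)² - 4·(41) = -100 < 0, so r = -4 ± 5i.
Hence q_h = C1*cos(5*t)*exp(-4*t) + C2*exp(-4*t)*sin(5*t).
For the particular solution try q_p = A0 + A1*t. Substituting and matching coefficients of each power of t gives A0 = 253/1681, A1 = -6/41, so q_p = 253/1681 - 6*t/41.
General solution: q = 253/1681 - 6*t/41 + C1*cos(5*t)*exp(-4*t) + C2*exp(-4*t)*sin(5*t).
Apply the initial conditions: q(0) = 253/1681 + C1 = -5 and q'(0) = -6/41 - 4*C1 + 5*C2 = -5. Solving gives C1 = -8658/1681, C2 = -42791/8405.

q = 253/1681 - 6*t/41 - 42791*exp(-4*t)*sin(5*t)/8405 - 8658*cos(5*t)*exp(-4*t)/1681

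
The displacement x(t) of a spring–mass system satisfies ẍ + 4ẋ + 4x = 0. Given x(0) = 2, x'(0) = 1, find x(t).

Characteristic equation r² + 4r + 4 = 0 has discriminant (4)² - 4·(4) = 0, so r = -2 is a repeated root.
Hence x_h = (C1 + C2*t)*exp(-2*t).
Apply the initial conditions: x(0) = C1 = 2 and x'(0) = C2 - 2*C1 = 1. Solving gives C1 = 2, C2 = 5.

x = 2*exp(-2*t) + 5*t*exp(-2*t)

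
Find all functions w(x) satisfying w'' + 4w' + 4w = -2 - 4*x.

w = 1/2 - x + C1*exp(-2*x) + C2*x*exp(-2*x)

Characteristic equation r² + 4r + 4 = 0 has discriminant (4)² - 4·(4) = 0, so r = -2 is a repeated root.
Hence w_h = (C1 + C2*x)*exp(-2*x).
For the particular solution try w_p = A0 + A1*x. Substituting and matching coefficients of each power of x gives A0 = 1/2, A1 = -1, so w_p = 1/2 - x.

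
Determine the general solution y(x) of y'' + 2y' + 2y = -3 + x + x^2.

Characteristic equation r² + 2r + 2 = 0 has discriminant (2)² - 4·(2) = -4 < 0, so r = -1 ± i.
Hence y_h = C1*cos(x)*exp(-x) + C2*exp(-x)*sin(x).
For the particular solution try y_p = A0 + A1*x + A2*x^2. Substituting and matching coefficients of each power of x gives A0 = -3/2, A1 = -1/2, A2 = 1/2, so y_p = -3/2 + x^2/2 - x/2.

y = -3/2 + x**2/2 - x/2 + C1*cos(x)*exp(-x) + C2*exp(-x)*sin(x)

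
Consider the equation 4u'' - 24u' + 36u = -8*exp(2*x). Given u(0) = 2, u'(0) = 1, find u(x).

u = -2*exp(2*x) + 4*exp(3*x) - 7*x*exp(3*x)

Divide through by 4: u'' - 6u' + 9u = -2*exp(2*x).
Characteristic equation r² - 6r + 9 = 0 has discriminant (-6)² - 4·(9) = 0, so r = 3 is a repeated root.
Hence u_h = (C1 + C2*x)*exp(3*x).
Try u_p = A*exp(2*x). Substituting into the equation and dividing by exp(2*x) gives A = -2, so u_p = -2*exp(2*x).
General solution: u = -2*exp(2*x) + C1*exp(3*x) + C2*x*exp(3*x).
Apply the initial conditions: u(0) = -2 + C1 = 2 and u'(0) = -4 + C2 + 3*C1 = 1. Solving gives C1 = 4, C2 = -7.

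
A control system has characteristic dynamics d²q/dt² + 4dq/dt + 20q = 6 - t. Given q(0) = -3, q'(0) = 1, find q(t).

Characteristic equation r² + 4r + 20 = 0 has discriminant (4)² - 4·(20) = -64 < 0, so r = -2 ± 4i.
Hence q_h = C1*cos(4*t)*exp(-2*t) + C2*exp(-2*t)*sin(4*t).
For the particular solution try q_p = A0 + A1*t. Substituting and matching coefficients of each power of t gives A0 = 31/100, A1 = -1/20, so q_p = 31/100 - t/20.
General solution: q = 31/100 - t/20 + C1*cos(4*t)*exp(-2*t) + C2*exp(-2*t)*sin(4*t).
Apply the initial conditions: q(0) = 31/100 + C1 = -3 and q'(0) = -1/20 - 2*C1 + 4*C2 = 1. Solving gives C1 = -331/100, C2 = -557/400.

q = 31/100 - t/20 - 557*exp(-2*t)*sin(4*t)/400 - 331*cos(4*t)*exp(-2*t)/100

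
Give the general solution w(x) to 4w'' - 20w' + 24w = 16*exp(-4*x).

Divide through by 4: w'' - 5w' + 6w = 4*exp(-4*x).
Characteristic equation r² - 5r + 6 = 0 factors as (r - 2)(r - 3) = 0, so r = 2, 3.
Hence w_h = C1*exp(2*x) + C2*exp(3*x).
Try w_p = A*exp(-4*x). Substituting into the equation and dividing by exp(-4*x) gives A = 2/21, so w_p = 2*exp(-4*x)/21.

w = 2*exp(-4*x)/21 + C1*exp(2*x) + C2*exp(3*x)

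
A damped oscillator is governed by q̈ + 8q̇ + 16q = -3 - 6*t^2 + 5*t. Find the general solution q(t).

Characteristic equation r² + 8r + 16 = 0 has discriminant (8)² - 4·(16) = 0, so r = -4 is a repeated root.
Hence q_h = (C1 + C2*t)*exp(-4*t).
For the particular solution try q_p = A0 + A1*t + A2*t^2. Substituting and matching coefficients of each power of t gives A0 = -31/64, A1 = 11/16, A2 = -3/8, so q_p = -31/64 - 3*t^2/8 + 11*t/16.

q = -31/64 - 3*t**2/8 + 11*t/16 + C1*exp(-4*t) + C2*t*exp(-4*t)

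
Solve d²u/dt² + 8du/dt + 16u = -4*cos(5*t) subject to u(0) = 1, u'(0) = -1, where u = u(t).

u = -160*sin(5*t)/1681 + 36*cos(5*t)/1681 + 1645*exp(-4*t)/1681 + 139*t*exp(-4*t)/41

Characteristic equation r² + 8r + 16 = 0 has discriminant (8)² - 4·(16) = 0, so r = -4 is a repeated root.
Hence u_h = (C1 + C2*t)*exp(-4*t).
Try u_p = A*cos(5*t) + B*sin(5*t). Substituting and equating the coefficients of cos(5t) and sin(5t) gives A = 36/1681, B = -160/1681, so u_p = -160*sin(5*t)/1681 + 36*cos(5*t)/1681.
General solution: u = -160*sin(5*t)/1681 + 36*cos(5*t)/1681 + C1*exp(-4*t) + C2*t*exp(-4*t).
Apply the initial conditions: u(0) = 36/1681 + C1 = 1 and u'(0) = -800/1681 + C2 - 4*C1 = -1. Solving gives C1 = 1645/1681, C2 = 139/41.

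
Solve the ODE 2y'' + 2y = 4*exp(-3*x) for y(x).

Divide through by 2: y'' + y = 2*exp(-3*x).
Characteristic equation r² + 1 = 0 has discriminant (0)² - 4·(1) = -4 < 0, so r = ± i.
Hence y_h = C1*cos(x) + C2*sin(x).
Try y_p = A*exp(-3*x). Substituting into the equation and dividing by exp(-3*x) gives A = 1/5, so y_p = exp(-3*x)/5.

y = exp(-3*x)/5 + C1*cos(x) + C2*sin(x)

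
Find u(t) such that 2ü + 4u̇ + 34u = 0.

u = C1*cos(4*t)*exp(-t) + C2*exp(-t)*sin(4*t)

Divide through by 2: u'' + 2u' + 17u = 0.
Characteristic equation r² + 2r + 17 = 0 has discriminant (2)² - 4·(17) = -64 < 0, so r = -1 ± 4i.
Hence u_h = C1*cos(4*t)*exp(-t) + C2*exp(-t)*sin(4*t).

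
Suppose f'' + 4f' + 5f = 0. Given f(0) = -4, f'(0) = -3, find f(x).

Characteristic equation r² + 4r + 5 = 0 has discriminant (4)² - 4·(5) = -4 < 0, so r = -2 ± i.
Hence f_h = C1*cos(x)*exp(-2*x) + C2*exp(-2*x)*sin(x).
Apply the initial conditions: f(0) = C1 = -4 and f'(0) = C2 - 2*C1 = -3. Solving gives C1 = -4, C2 = -11.

f = -11*exp(-2*x)*sin(x) - 4*cos(x)*exp(-2*x)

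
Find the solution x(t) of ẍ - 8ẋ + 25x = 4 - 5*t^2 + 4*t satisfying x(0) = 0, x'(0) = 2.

Characteristic equation r² - 8r + 25 = 0 has discriminant (-8)² - 4·(25) = -36 < 0, so r = 4 ± 3i.
Hence x_h = C1*cos(3*t)*exp(4*t) + C2*exp(4*t)*sin(3*t).
For the particular solution try x_p = A0 + A1*t + A2*t^2. Substituting and matching coefficients of each power of t gives A0 = 582/3125, A1 = 4/125, A2 = -1/5, so x_p = 582/3125 - t^2/5 + 4*t/125.
General solution: x = 582/3125 - t^2/5 + 4*t/125 + C1*cos(3*t)*exp(4*t) + C2*exp(4*t)*sin(3*t).
Apply the initial conditions: x(0) = 582/3125 + C1 = 0 and x'(0) = 4/125 + 3*C2 + 4*C1 = 2. Solving gives C1 = -582/3125, C2 = 2826/3125.

x = 582/3125 - t**2/5 + 4*t/125 - 582*cos(3*t)*exp(4*t)/3125 + 2826*exp(4*t)*sin(3*t)/3125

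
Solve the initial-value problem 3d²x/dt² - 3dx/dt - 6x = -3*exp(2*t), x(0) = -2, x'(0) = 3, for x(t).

Divide through by 3: x'' - x' - 2x = -exp(2*t).
Characteristic equation r² - r - 2 = 0 factors as (r - 2)(r + 1) = 0, so r = 2, -1.
Hence x_h = C1*exp(2*t) + C2*exp(-t).
Since exp(2*t) solves the homogeneous equation (r = 2 is a root of multiplicity 1), multiply the trial by t. Try x_p = A*t*exp(2*t). Substituting into the equation and dividing by exp(2*t) gives A = -1/3, so x_p = -t*exp(2*t)/3.
General solution: x = C1*exp(2*t) + C2*exp(-t) - t*exp(2*t)/3.
Apply the initial conditions: x(0) = C1 + C2 = -2 and x'(0) = -1/3 - C2 + 2*C1 = 3. Solving gives C1 = 4/9, C2 = -22/9.

x = -22*exp(-t)/9 + 4*exp(2*t)/9 - t*exp(2*t)/3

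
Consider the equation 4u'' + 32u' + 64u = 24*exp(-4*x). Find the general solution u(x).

Divide through by 4: u'' + 8u' + 16u = 6*exp(-4*x).
Characteristic equation r² + 8r + 16 = 0 has discriminant (8)² - 4·(16) = 0, so r = -4 is a repeated root.
Hence u_h = (C1 + C2*x)*exp(-4*x).
Since exp(-4*x) solves the homogeneous equation (r = -4 is a root of multiplicity 2), multiply the trial by x^2. Try u_p = A*x^2*exp(-4*x). Substituting into the equation and dividing by exp(-4*x) gives A = 3, so u_p = 3*x^2*exp(-4*x).

u = C1*exp(-4*x) + 3*x**2*exp(-4*x) + C2*x*exp(-4*x)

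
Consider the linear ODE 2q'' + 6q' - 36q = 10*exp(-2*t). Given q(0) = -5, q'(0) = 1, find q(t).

q = -59*exp(-6*t)/36 - 28*exp(3*t)/9 - exp(-2*t)/4

Divide through by 2: q'' + 3q' - 18q = 5*exp(-2*t).
Characteristic equation r² + 3r - 18 = 0 factors as (r - 3)(r + 6) = 0, so r = 3, -6.
Hence q_h = C1*exp(3*t) + C2*exp(-6*t).
Try q_p = A*exp(-2*t). Substituting into the equation and dividing by exp(-2*t) gives A = -1/4, so q_p = -exp(-2*t)/4.
General solution: q = -exp(-2*t)/4 + C1*exp(3*t) + C2*exp(-6*t).
Apply the initial conditions: q(0) = -1/4 + C1 + C2 = -5 and q'(0) = 1/2 - 6*C2 + 3*C1 = 1. Solving gives C1 = -28/9, C2 = -59/36.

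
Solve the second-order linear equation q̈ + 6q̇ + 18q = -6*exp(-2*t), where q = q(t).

q = -3*exp(-2*t)/5 + C1*cos(3*t)*exp(-3*t) + C2*exp(-3*t)*sin(3*t)

Characteristic equation r² + 6r + 18 = 0 has discriminant (6)² - 4·(18) = -36 < 0, so r = -3 ± 3i.
Hence q_h = C1*cos(3*t)*exp(-3*t) + C2*exp(-3*t)*sin(3*t).
Try q_p = A*exp(-2*t). Substituting into the equation and dividing by exp(-2*t) gives A = -3/5, so q_p = -3*exp(-2*t)/5.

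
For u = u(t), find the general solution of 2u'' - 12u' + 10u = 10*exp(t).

Divide through by 2: u'' - 6u' + 5u = 5*exp(t).
Characteristic equation r² - 6r + 5 = 0 factors as (r - 1)(r - 5) = 0, so r = 1, 5.
Hence u_h = C1*exp(t) + C2*exp(5*t).
Since exp(t) solves the homogeneous equation (r = 1 is a root of multiplicity 1), multiply the trial by t. Try u_p = A*t*exp(t). Substituting into the equation and dividing by exp(t) gives A = -5/4, so u_p = -5*t*exp(t)/4.

u = C1*exp(t) + C2*exp(5*t) - 5*t*exp(t)/4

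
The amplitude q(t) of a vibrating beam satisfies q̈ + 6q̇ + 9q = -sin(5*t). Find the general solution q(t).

q = 4*sin(5*t)/289 + 15*cos(5*t)/578 + C1*exp(-3*t) + C2*t*exp(-3*t)

Characteristic equation r² + 6r + 9 = 0 has discriminant (6)² - 4·(9) = 0, so r = -3 is a repeated root.
Hence q_h = (C1 + C2*t)*exp(-3*t).
Try q_p = A*cos(5*t) + B*sin(5*t). Substituting and equating the coefficients of cos(5t) and sin(5t) gives A = 15/578, B = 4/289, so q_p = 4*sin(5*t)/289 + 15*cos(5*t)/578.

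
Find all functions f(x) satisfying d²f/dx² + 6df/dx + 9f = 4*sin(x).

Characteristic equation r² + 6r + 9 = 0 has discriminant (6)² - 4·(9) = 0, so r = -3 is a repeated root.
Hence f_h = (C1 + C2*x)*exp(-3*x).
Try f_p = A*cos(x) + B*sin(x). Substituting and equating the coefficients of cos(x) and sin(x) gives A = -6/25, B = 8/25, so f_p = -6*cos(x)/25 + 8*sin(x)/25.

f = -6*cos(x)/25 + 8*sin(x)/25 + C1*exp(-3*x) + C2*x*exp(-3*x)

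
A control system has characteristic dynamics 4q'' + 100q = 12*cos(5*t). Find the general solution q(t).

q = C1*cos(5*t) + C2*sin(5*t) + 3*t*sin(5*t)/10

Divide through by 4: q'' + 25q = 3*cos(5*t).
Characteristic equation r² + 25 = 0 has discriminant (0)² - 4·(25) = -100 < 0, so r = ± 5i.
Hence q_h = C1*cos(5*t) + C2*sin(5*t).
Since ±5i are characteristic roots, multiply the trial by t. Try q_p = t*(A*cos(5*t) + B*sin(5*t)). Substituting and equating the coefficients of cos(5t) and sin(5t) gives A = 0, B = 3/10, so q_p = 3*t*sin(5*t)/10.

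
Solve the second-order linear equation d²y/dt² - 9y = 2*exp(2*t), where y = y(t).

y = -2*exp(2*t)/5 + C1*exp(-3*t) + C2*exp(3*t)

Characteristic equation r² - 9 = 0 factors as (r + 3)(r - 3) = 0, so r = -3, 3.
Hence y_h = C1*exp(-3*t) + C2*exp(3*t).
Try y_p = A*exp(2*t). Substituting into the equation and dividing by exp(2*t) gives A = -2/5, so y_p = -2*exp(2*t)/5.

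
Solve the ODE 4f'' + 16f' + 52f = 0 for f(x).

f = C1*cos(3*x)*exp(-2*x) + C2*exp(-2*x)*sin(3*x)

Divide through by 4: f'' + 4f' + 13f = 0.
Characteristic equation r² + 4r + 13 = 0 has discriminant (4)² - 4·(13) = -36 < 0, so r = -2 ± 3i.
Hence f_h = C1*cos(3*x)*exp(-2*x) + C2*exp(-2*x)*sin(3*x).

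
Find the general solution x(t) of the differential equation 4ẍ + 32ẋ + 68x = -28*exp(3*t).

Divide through by 4: x'' + 8x' + 17x = -7*exp(3*t).
Characteristic equation r² + 8r + 17 = 0 has discriminant (8)² - 4·(17) = -4 < 0, so r = -4 ± i.
Hence x_h = C1*cos(t)*exp(-4*t) + C2*exp(-4*t)*sin(t).
Try x_p = A*exp(3*t). Substituting into the equation and dividing by exp(3*t) gives A = -7/50, so x_p = -7*exp(3*t)/50.

x = -7*exp(3*t)/50 + C1*cos(t)*exp(-4*t) + C2*exp(-4*t)*sin(t)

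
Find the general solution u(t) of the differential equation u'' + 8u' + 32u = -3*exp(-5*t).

Characteristic equation r² + 8r + 32 = 0 has discriminant (8)² - 4·(32) = -64 < 0, so r = -4 ± 4i.
Hence u_h = C1*cos(4*t)*exp(-4*t) + C2*exp(-4*t)*sin(4*t).
Try u_p = A*exp(-5*t). Substituting into the equation and dividing by exp(-5*t) gives A = -3/17, so u_p = -3*exp(-5*t)/17.

u = -3*exp(-5*t)/17 + C1*cos(4*t)*exp(-4*t) + C2*exp(-4*t)*sin(4*t)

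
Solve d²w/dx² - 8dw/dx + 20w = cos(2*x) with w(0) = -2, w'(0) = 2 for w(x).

Characteristic equation r² - 8r + 20 = 0 has discriminant (-8)² - 4·(20) = -16 < 0, so r = 4 ± 2i.
Hence w_h = C1*cos(2*x)*exp(4*x) + C2*exp(4*x)*sin(2*x).
Try w_p = A*cos(2*x) + B*sin(2*x). Substituting and equating the coefficients of cos(2x) and sin(2x) gives A = 1/32, B = -1/32, so w_p = -sin(2*x)/32 + cos(2*x)/32.
General solution: w = -sin(2*x)/32 + cos(2*x)/32 + C1*cos(2*x)*exp(4*x) + C2*exp(4*x)*sin(2*x).
Apply the initial conditions: w(0) = 1/32 + C1 = -2 and w'(0) = -1/16 + 2*C2 + 4*C1 = 2. Solving gives C1 = -65/32, C2 = 163/32.

w = -sin(2*x)/32 + cos(2*x)/32 - 65*cos(2*x)*exp(4*x)/32 + 163*exp(4*x)*sin(2*x)/32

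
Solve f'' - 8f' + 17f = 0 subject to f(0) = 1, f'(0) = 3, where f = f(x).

Characteristic equation r² - 8r + 17 = 0 has discriminant (-8)² - 4·(17) = -4 < 0, so r = 4 ± i.
Hence f_h = C1*cos(x)*exp(4*x) + C2*exp(4*x)*sin(x).
Apply the initial conditions: f(0) = C1 = 1 and f'(0) = C2 + 4*C1 = 3. Solving gives C1 = 1, C2 = -1.

f = cos(x)*exp(4*x) - exp(4*x)*sin(x)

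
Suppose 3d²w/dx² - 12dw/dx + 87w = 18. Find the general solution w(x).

w = 6/29 + C1*cos(5*x)*exp(2*x) + C2*exp(2*x)*sin(5*x)

Divide through by 3: w'' - 4w' + 29w = 6.
Characteristic equation r² - 4r + 29 = 0 has discriminant (-4)² - 4·(29) = -100 < 0, so r = 2 ± 5i.
Hence w_h = C1*cos(5*x)*exp(2*x) + C2*exp(2*x)*sin(5*x).
For the particular solution try w_p = A0. Substituting and matching coefficients of each power of x gives A0 = 6/29, so w_p = 6/29.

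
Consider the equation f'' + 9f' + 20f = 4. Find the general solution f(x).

f = 1/5 + C1*exp(-4*x) + C2*exp(-5*x)

Characteristic equation r² + 9r + 20 = 0 factors as (r + 4)(r + 5) = 0, so r = -4, -5.
Hence f_h = C1*exp(-4*x) + C2*exp(-5*x).
For the particular solution try f_p = A0. Substituting and matching coefficients of each power of x gives A0 = 1/5, so f_p = 1/5.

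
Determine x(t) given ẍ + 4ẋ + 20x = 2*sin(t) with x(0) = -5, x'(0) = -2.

Characteristic equation r² + 4r + 20 = 0 has discriminant (4)² - 4·(20) = -64 < 0, so r = -2 ± 4i.
Hence x_h = C1*cos(4*t)*exp(-2*t) + C2*exp(-2*t)*sin(4*t).
Try x_p = A*cos(t) + B*sin(t). Substituting and equating the coefficients of cos(t) and sin(t) gives A = -8/377, B = 38/377, so x_p = -8*cos(t)/377 + 38*sin(t)/377.
General solution: x = -8*cos(t)/377 + 38*sin(t)/377 + C1*cos(4*t)*exp(-2*t) + C2*exp(-2*t)*sin(4*t).
Apply the initial conditions: x(0) = -8/377 + C1 = -5 and x'(0) = 38/377 - 2*C1 + 4*C2 = -2. Solving gives C1 = -1877/377, C2 = -2273/754.

x = -8*cos(t)/377 + 38*sin(t)/377 - 2273*exp(-2*t)*sin(4*t)/754 - 1877*cos(4*t)*exp(-2*t)/377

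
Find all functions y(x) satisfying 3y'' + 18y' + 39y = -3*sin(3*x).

y = -sin(3*x)/85 + 9*cos(3*x)/170 + C1*cos(2*x)*exp(-3*x) + C2*exp(-3*x)*sin(2*x)

Divide through by 3: y'' + 6y' + 13y = -sin(3*x).
Characteristic equation r² + 6r + 13 = 0 has discriminant (6)² - 4·(13) = -16 < 0, so r = -3 ± 2i.
Hence y_h = C1*cos(2*x)*exp(-3*x) + C2*exp(-3*x)*sin(2*x).
Try y_p = A*cos(3*x) + B*sin(3*x). Substituting and equating the coefficients of cos(3x) and sin(3x) gives A = 9/170, B = -1/85, so y_p = -sin(3*x)/85 + 9*cos(3*x)/170.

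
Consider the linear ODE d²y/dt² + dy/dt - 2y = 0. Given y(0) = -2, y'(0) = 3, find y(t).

Characteristic equation r² + r - 2 = 0 factors as (r + 2)(r - 1) = 0, so r = -2, 1.
Hence y_h = C1*exp(-2*t) + C2*exp(t).
Apply the initial conditions: y(0) = C1 + C2 = -2 and y'(0) = C2 - 2*C1 = 3. Solving gives C1 = -5/3, C2 = -1/3.

y = -5*exp(-2*t)/3 - exp(t)/3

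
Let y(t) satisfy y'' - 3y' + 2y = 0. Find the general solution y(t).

y = C1*exp(t) + C2*exp(2*t)

Characteristic equation r² - 3r + 2 = 0 factors as (r - 1)(r - 2) = 0, so r = 1, 2.
Hence y_h = C1*exp(t) + C2*exp(2*t).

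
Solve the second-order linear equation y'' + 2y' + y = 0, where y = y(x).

y = C1*exp(-x) + C2*x*exp(-x)

Characteristic equation r² + 2r + 1 = 0 has discriminant (2)² - 4·(1) = 0, so r = -1 is a repeated root.
Hence y_h = (C1 + C2*x)*exp(-x).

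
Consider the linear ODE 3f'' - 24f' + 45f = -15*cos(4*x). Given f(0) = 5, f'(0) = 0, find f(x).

Divide through by 3: f'' - 8f' + 15f = -5*cos(4*x).
Characteristic equation r² - 8r + 15 = 0 factors as (r - 3)(r - 5) = 0, so r = 3, 5.
Hence f_h = C1*exp(3*x) + C2*exp(5*x).
Try f_p = A*cos(4*x) + B*sin(4*x). Substituting and equating the coefficients of cos(4x) and sin(4x) gives A = 1/205, B = 32/205, so f_p = cos(4*x)/205 + 32*sin(4*x)/205.
General solution: f = cos(4*x)/205 + 32*sin(4*x)/205 + C1*exp(3*x) + C2*exp(5*x).
Apply the initial conditions: f(0) = 1/205 + C1 + C2 = 5 and f'(0) = 128/205 + 3*C1 + 5*C2 = 0. Solving gives C1 = 64/5, C2 = -320/41.

f = -320*exp(5*x)/41 + cos(4*x)/205 + 32*sin(4*x)/205 + 64*exp(3*x)/5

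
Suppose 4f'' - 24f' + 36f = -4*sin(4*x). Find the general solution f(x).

Divide through by 4: f'' - 6f' + 9f = -sin(4*x).
Characteristic equation r² - 6r + 9 = 0 has discriminant (-6)² - 4·(9) = 0, so r = 3 is a repeated root.
Hence f_h = (C1 + C2*x)*exp(3*x).
Try f_p = A*cos(4*x) + B*sin(4*x). Substituting and equating the coefficients of cos(4x) and sin(4x) gives A = -24/625, B = 7/625, so f_p = -24*cos(4*x)/625 + 7*sin(4*x)/625.

f = -24*cos(4*x)/625 + 7*sin(4*x)/625 + C1*exp(3*x) + C2*x*exp(3*x)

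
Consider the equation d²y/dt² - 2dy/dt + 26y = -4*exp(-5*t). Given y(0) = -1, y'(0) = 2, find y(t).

y = -4*exp(-5*t)/61 - 57*cos(5*t)*exp(t)/61 + 159*exp(t)*sin(5*t)/305

Characteristic equation r² - 2r + 26 = 0 has discriminant (-2)² - 4·(26) = -100 < 0, so r = 1 ± 5i.
Hence y_h = C1*cos(5*t)*exp(t) + C2*exp(t)*sin(5*t).
Try y_p = A*exp(-5*t). Substituting into the equation and dividing by exp(-5*t) gives A = -4/61, so y_p = -4*exp(-5*t)/61.
General solution: y = -4*exp(-5*t)/61 + C1*cos(5*t)*exp(t) + C2*exp(t)*sin(5*t).
Apply the initial conditions: y(0) = -4/61 + C1 = -1 and y'(0) = 20/61 + C1 + 5*C2 = 2. Solving gives C1 = -57/61, C2 = 159/305.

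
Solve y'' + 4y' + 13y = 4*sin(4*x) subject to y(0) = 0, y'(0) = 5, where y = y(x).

y = -64*cos(4*x)/265 - 12*sin(4*x)/265 + 64*cos(3*x)*exp(-2*x)/265 + 1501*exp(-2*x)*sin(3*x)/795

Characteristic equation r² + 4r + 13 = 0 has discriminant (4)² - 4·(13) = -36 < 0, so r = -2 ± 3i.
Hence y_h = C1*cos(3*x)*exp(-2*x) + C2*exp(-2*x)*sin(3*x).
Try y_p = A*cos(4*x) + B*sin(4*x). Substituting and equating the coefficients of cos(4x) and sin(4x) gives A = -64/265, B = -12/265, so y_p = -64*cos(4*x)/265 - 12*sin(4*x)/265.
General solution: y = -64*cos(4*x)/265 - 12*sin(4*x)/265 + C1*cos(3*x)*exp(-2*x) + C2*exp(-2*x)*sin(3*x).
Apply the initial conditions: y(0) = -64/265 + C1 = 0 and y'(0) = -48/265 - 2*C1 + 3*C2 = 5. Solving gives C1 = 64/265, C2 = 1501/795.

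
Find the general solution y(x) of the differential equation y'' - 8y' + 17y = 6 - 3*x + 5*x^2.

Characteristic equation r² - 8r + 17 = 0 has discriminant (-8)² - 4·(17) = -4 < 0, so r = 4 ± i.
Hence y_h = C1*cos(x)*exp(4*x) + C2*exp(4*x)*sin(x).
For the particular solution try y_p = A0 + A1*x + A2*x^2. Substituting and matching coefficients of each power of x gives A0 = 1796/4913, A1 = 29/289, A2 = 5/17, so y_p = 1796/4913 + 5*x^2/17 + 29*x/289.

y = 1796/4913 + 5*x**2/17 + 29*x/289 + C1*cos(x)*exp(4*x) + C2*exp(4*x)*sin(x)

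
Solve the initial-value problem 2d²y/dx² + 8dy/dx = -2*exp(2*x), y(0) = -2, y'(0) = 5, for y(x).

Divide through by 2: y'' + 4y' = -exp(2*x).
Characteristic equation r² + 4r = 0 factors as (r + 4)r = 0, so r = -4, 0.
Hence y_h = C1*exp(-4*x) + C2.
Try y_p = A*exp(2*x). Substituting into the equation and dividing by exp(2*x) gives A = -1/12, so y_p = -exp(2*x)/12.
General solution: y = C2 - exp(2*x)/12 + C1*exp(-4*x).
Apply the initial conditions: y(0) = -1/12 + C1 + C2 = -2 and y'(0) = -1/6 - 4*C1 = 5. Solving gives C1 = -31/24, C2 = -5/8.

y = -5/8 - 31*exp(-4*x)/24 - exp(2*x)/12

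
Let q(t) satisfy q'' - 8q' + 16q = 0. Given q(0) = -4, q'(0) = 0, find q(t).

Characteristic equation r² - 8r + 16 = 0 has discriminant (-8)² - 4·(16) = 0, so r = 4 is a repeated root.
Hence q_h = (C1 + C2*t)*exp(4*t).
Apply the initial conditions: q(0) = C1 = -4 and q'(0) = C2 + 4*C1 = 0. Solving gives C1 = -4, C2 = 16.

q = -4*exp(4*t) + 16*t*exp(4*t)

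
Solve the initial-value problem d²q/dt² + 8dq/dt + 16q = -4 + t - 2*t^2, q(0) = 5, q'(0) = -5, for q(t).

q = -21/64 - t**2/8 + 3*t/16 + 341*exp(-4*t)/64 + 129*t*exp(-4*t)/8

Characteristic equation r² + 8r + 16 = 0 has discriminant (8)² - 4·(16) = 0, so r = -4 is a repeated root.
Hence q_h = (C1 + C2*t)*exp(-4*t).
For the particular solution try q_p = A0 + A1*t + A2*t^2. Substituting and matching coefficients of each power of t gives A0 = -21/64, A1 = 3/16, A2 = -1/8, so q_p = -21/64 - t^2/8 + 3*t/16.
General solution: q = -21/64 - t^2/8 + 3*t/16 + C1*exp(-4*t) + C2*t*exp(-4*t).
Apply the initial conditions: q(0) = -21/64 + C1 = 5 and q'(0) = 3/16 + C2 - 4*C1 = -5. Solving gives C1 = 341/64, C2 = 129/8.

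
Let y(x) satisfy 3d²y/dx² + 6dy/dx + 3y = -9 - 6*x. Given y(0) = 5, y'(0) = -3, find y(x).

Divide through by 3: y'' + 2y' + y = -3 - 2*x.
Characteristic equation r² + 2r + 1 = 0 has discriminant (2)² - 4·(1) = 0, so r = -1 is a repeated root.
Hence y_h = (C1 + C2*x)*exp(-x).
For the particular solution try y_p = A0 + A1*x. Substituting and matching coefficients of each power of x gives A0 = 1, A1 = -2, so y_p = 1 - 2*x.
General solution: y = 1 - 2*x + C1*exp(-x) + C2*x*exp(-x).
Apply the initial conditions: y(0) = 1 + C1 = 5 and y'(0) = -2 + C2 - C1 = -3. Solving gives C1 = 4, C2 = 3.

y = 1 - 2*x + 4*exp(-x) + 3*x*exp(-x)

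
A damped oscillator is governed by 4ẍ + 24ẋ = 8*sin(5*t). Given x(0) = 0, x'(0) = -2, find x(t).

Divide through by 4: x'' + 6x' = 2*sin(5*t).
Characteristic equation r² + 6r = 0 factors as (r + 6)r = 0, so r = -6, 0.
Hence x_h = C1*exp(-6*t) + C2.
Try x_p = A*cos(5*t) + B*sin(5*t). Substituting and equating the coefficients of cos(5t) and sin(5t) gives A = -12/305, B = -2/61, so x_p = -12*cos(5*t)/305 - 2*sin(5*t)/61.
General solution: x = C2 - 12*cos(5*t)/305 - 2*sin(5*t)/61 + C1*exp(-6*t).
Apply the initial conditions: x(0) = -12/305 + C1 + C2 = 0 and x'(0) = -10/61 - 6*C1 = -2. Solving gives C1 = 56/183, C2 = -4/15.

x = -4/15 - 12*cos(5*t)/305 - 2*sin(5*t)/61 + 56*exp(-6*t)/183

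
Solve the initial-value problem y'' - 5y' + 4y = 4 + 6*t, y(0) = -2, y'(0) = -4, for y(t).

Characteristic equation r² - 5r + 4 = 0 factors as (r - 4)(r - 1) = 0, so r = 4, 1.
Hence y_h = C1*exp(4*t) + C2*exp(t).
For the particular solution try y_p = A0 + A1*t. Substituting and matching coefficients of each power of t gives A0 = 23/8, A1 = 3/2, so y_p = 23/8 + 3*t/2.
General solution: y = 23/8 + 3*t/2 + C1*exp(4*t) + C2*exp(t).
Apply the initial conditions: y(0) = 23/8 + C1 + C2 = -2 and y'(0) = 3/2 + C2 + 4*C1 = -4. Solving gives C1 = -5/24, C2 = -14/3.

y = 23/8 - 14*exp(t)/3 - 5*exp(4*t)/24 + 3*t/2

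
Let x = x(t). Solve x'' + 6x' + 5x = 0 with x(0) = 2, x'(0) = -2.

Characteristic equation r² + 6r + 5 = 0 factors as (r + 1)(r + 5) = 0, so r = -1, -5.
Hence x_h = C1*exp(-t) + C2*exp(-5*t).
Apply the initial conditions: x(0) = C1 + C2 = 2 and x'(0) = -C1 - 5*C2 = -2. Solving gives C1 = 2, C2 = 0.

x = 2*exp(-t)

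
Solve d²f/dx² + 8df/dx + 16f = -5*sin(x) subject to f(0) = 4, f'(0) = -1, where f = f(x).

f = -75*sin(x)/289 + 40*cos(x)/289 + 1116*exp(-4*x)/289 + 250*x*exp(-4*x)/17

Characteristic equation r² + 8r + 16 = 0 has discriminant (8)² - 4·(16) = 0, so r = -4 is a repeated root.
Hence f_h = (C1 + C2*x)*exp(-4*x).
Try f_p = A*cos(x) + B*sin(x). Substituting and equating the coefficients of cos(x) and sin(x) gives A = 40/289, B = -75/289, so f_p = -75*sin(x)/289 + 40*cos(x)/289.
General solution: f = -75*sin(x)/289 + 40*cos(x)/289 + C1*exp(-4*x) + C2*x*exp(-4*x).
Apply the initial conditions: f(0) = 40/289 + C1 = 4 and f'(0) = -75/289 + C2 - 4*C1 = -1. Solving gives C1 = 1116/289, C2 = 250/17.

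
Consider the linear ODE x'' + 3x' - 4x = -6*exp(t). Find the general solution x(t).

Characteristic equation r² + 3r - 4 = 0 factors as (r + 4)(r - 1) = 0, so r = -4, 1.
Hence x_h = C1*exp(-4*t) + C2*exp(t).
Since exp(t) solves the homogeneous equation (r = 1 is a root of multiplicity 1), multiply the trial by t. Try x_p = A*t*exp(t). Substituting into the equation and dividing by exp(t) gives A = -6/5, so x_p = -6*t*exp(t)/5.

x = C1*exp(-4*t) + C2*exp(t) - 6*t*exp(t)/5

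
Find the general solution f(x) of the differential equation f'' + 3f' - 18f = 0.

f = C1*exp(-6*x) + C2*exp(3*x)

Characteristic equation r² + 3r - 18 = 0 factors as (r + 6)(r - 3) = 0, so r = -6, 3.
Hence f_h = C1*exp(-6*x) + C2*exp(3*x).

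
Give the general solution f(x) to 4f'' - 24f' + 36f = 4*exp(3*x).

f = C1*exp(3*x) + x**2*exp(3*x)/2 + C2*x*exp(3*x)

Divide through by 4: f'' - 6f' + 9f = exp(3*x).
Characteristic equation r² - 6r + 9 = 0 has discriminant (-6)² - 4·(9) = 0, so r = 3 is a repeated root.
Hence f_h = (C1 + C2*x)*exp(3*x).
Since exp(3*x) solves the homogeneous equation (r = 3 is a root of multiplicity 2), multiply the trial by x^2. Try f_p = A*x^2*exp(3*x). Substituting into the equation and dividing by exp(3*x) gives A = 1/2, so f_p = x^2*exp(3*x)/2.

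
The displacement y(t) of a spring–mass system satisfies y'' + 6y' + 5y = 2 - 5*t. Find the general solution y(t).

Characteristic equation r² + 6r + 5 = 0 factors as (r + 1)(r + 5) = 0, so r = -1, -5.
Hence y_h = C1*exp(-t) + C2*exp(-5*t).
For the particular solution try y_p = A0 + A1*t. Substituting and matching coefficients of each power of t gives A0 = 8/5, A1 = -1, so y_p = 8/5 - t.

y = 8/5 - t + C1*exp(-t) + C2*exp(-5*t)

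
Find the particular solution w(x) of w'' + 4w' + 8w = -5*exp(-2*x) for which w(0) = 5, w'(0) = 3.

w = -5*exp(-2*x)/4 + 13*exp(-2*x)*sin(2*x)/2 + 25*cos(2*x)*exp(-2*x)/4

Characteristic equation r² + 4r + 8 = 0 has discriminant (4)² - 4·(8) = -16 < 0, so r = -2 ± 2i.
Hence w_h = C1*cos(2*x)*exp(-2*x) + C2*exp(-2*x)*sin(2*x).
Try w_p = A*exp(-2*x). Substituting into the equation and dividing by exp(-2*x) gives A = -5/4, so w_p = -5*exp(-2*x)/4.
General solution: w = -5*exp(-2*x)/4 + C1*cos(2*x)*exp(-2*x) + C2*exp(-2*x)*sin(2*x).
Apply the initial conditions: w(0) = -5/4 + C1 = 5 and w'(0) = 5/2 - 2*C1 + 2*C2 = 3. Solving gives C1 = 25/4, C2 = 13/2.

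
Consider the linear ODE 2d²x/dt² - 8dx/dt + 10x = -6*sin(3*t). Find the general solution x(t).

Divide through by 2: x'' - 4x' + 5x = -3*sin(3*t).
Characteristic equation r² - 4r + 5 = 0 has discriminant (-4)² - 4·(5) = -4 < 0, so r = 2 ± i.
Hence x_h = C1*cos(t)*exp(2*t) + C2*exp(2*t)*sin(t).
Try x_p = A*cos(3*t) + B*sin(3*t). Substituting and equating the coefficients of cos(3t) and sin(3t) gives A = -9/40, B = 3/40, so x_p = -9*cos(3*t)/40 + 3*sin(3*t)/40.

x = -9*cos(3*t)/40 + 3*sin(3*t)/40 + C1*cos(t)*exp(2*t) + C2*exp(2*t)*sin(t)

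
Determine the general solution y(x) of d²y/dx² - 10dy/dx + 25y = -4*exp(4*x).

Characteristic equation r² - 10r + 25 = 0 has discriminant (-10)² - 4·(25) = 0, so r = 5 is a repeated root.
Hence y_h = (C1 + C2*x)*exp(5*x).
Try y_p = A*exp(4*x). Substituting into the equation and dividing by exp(4*x) gives A = -4, so y_p = -4*exp(4*x).

y = -4*exp(4*x) + C1*exp(5*x) + C2*x*exp(5*x)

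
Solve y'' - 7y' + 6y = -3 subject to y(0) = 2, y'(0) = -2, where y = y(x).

Characteristic equation r² - 7r + 6 = 0 factors as (r - 6)(r - 1) = 0, so r = 6, 1.
Hence y_h = C1*exp(6*x) + C2*exp(x).
For the particular solution try y_p = A0. Substituting and matching coefficients of each power of x gives A0 = -1/2, so y_p = -1/2.
General solution: y = -1/2 + C1*exp(6*x) + C2*exp(x).
Apply the initial conditions: y(0) = -1/2 + C1 + C2 = 2 and y'(0) = C2 + 6*C1 = -2. Solving gives C1 = -9/10, C2 = 17/5.

y = -1/2 - 9*exp(6*x)/10 + 17*exp(x)/5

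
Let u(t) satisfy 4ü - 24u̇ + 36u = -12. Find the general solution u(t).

u = -1/3 + C1*exp(3*t) + C2*t*exp(3*t)

Divide through by 4: u'' - 6u' + 9u = -3.
Characteristic equation r² - 6r + 9 = 0 has discriminant (-6)² - 4·(9) = 0, so r = 3 is a repeated root.
Hence u_h = (C1 + C2*t)*exp(3*t).
For the particular solution try u_p = A0. Substituting and matching coefficients of each power of t gives A0 = -1/3, so u_p = -1/3.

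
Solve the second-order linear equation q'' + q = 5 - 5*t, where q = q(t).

Characteristic equation r² + 1 = 0 has discriminant (0)² - 4·(1) = -4 < 0, so r = ± i.
Hence q_h = C1*cos(t) + C2*sin(t).
For the particular solution try q_p = A0 + A1*t. Substituting and matching coefficients of each power of t gives A0 = 5, A1 = -5, so q_p = 5 - 5*t.

q = 5 - 5*t + C1*cos(t) + C2*sin(t)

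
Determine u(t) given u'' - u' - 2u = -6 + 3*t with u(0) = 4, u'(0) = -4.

Characteristic equation r² - r - 2 = 0 factors as (r + 1)(r - 2) = 0, so r = -1, 2.
Hence u_h = C1*exp(-t) + C2*exp(2*t).
For the particular solution try u_p = A0 + A1*t. Substituting and matching coefficients of each power of t gives A0 = 15/4, A1 = -3/2, so u_p = 15/4 - 3*t/2.
General solution: u = 15/4 - 3*t/2 + C1*exp(-t) + C2*exp(2*t).
Apply the initial conditions: u(0) = 15/4 + C1 + C2 = 4 and u'(0) = -3/2 - C1 + 2*C2 = -4. Solving gives C1 = 1, C2 = -3/4.

u = 15/4 - 3*t/2 - 3*exp(2*t)/4 + exp(-t)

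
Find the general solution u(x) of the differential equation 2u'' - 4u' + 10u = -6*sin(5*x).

u = -3*cos(5*x)/50 + 3*sin(5*x)/25 + C1*cos(2*x)*exp(x) + C2*exp(x)*sin(2*x)

Divide through by 2: u'' - 2u' + 5u = -3*sin(5*x).
Characteristic equation r² - 2r + 5 = 0 has discriminant (-2)² - 4·(5) = -16 < 0, so r = 1 ± 2i.
Hence u_h = C1*cos(2*x)*exp(x) + C2*exp(x)*sin(2*x).
Try u_p = A*cos(5*x) + B*sin(5*x). Substituting and equating the coefficients of cos(5x) and sin(5x) gives A = -3/50, B = 3/25, so u_p = -3*cos(5*x)/50 + 3*sin(5*x)/25.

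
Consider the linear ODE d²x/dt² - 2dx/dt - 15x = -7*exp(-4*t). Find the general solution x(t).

Characteristic equation r² - 2r - 15 = 0 factors as (r + 3)(r - 5) = 0, so r = -3, 5.
Hence x_h = C1*exp(-3*t) + C2*exp(5*t).
Try x_p = A*exp(-4*t). Substituting into the equation and dividing by exp(-4*t) gives A = -7/9, so x_p = -7*exp(-4*t)/9.

x = -7*exp(-4*t)/9 + C1*exp(-3*t) + C2*exp(5*t)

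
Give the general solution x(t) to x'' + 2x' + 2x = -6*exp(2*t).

x = -3*exp(2*t)/5 + C1*cos(t)*exp(-t) + C2*exp(-t)*sin(t)

Characteristic equation r² + 2r + 2 = 0 has discriminant (2)² - 4·(2) = -4 < 0, so r = -1 ± i.
Hence x_h = C1*cos(t)*exp(-t) + C2*exp(-t)*sin(t).
Try x_p = A*exp(2*t). Substituting into the equation and dividing by exp(2*t) gives A = -3/5, so x_p = -3*exp(2*t)/5.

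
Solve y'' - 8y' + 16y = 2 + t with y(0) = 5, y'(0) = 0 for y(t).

Characteristic equation r² - 8r + 16 = 0 has discriminant (-8)² - 4·(16) = 0, so r = 4 is a repeated root.
Hence y_h = (C1 + C2*t)*exp(4*t).
For the particular solution try y_p = A0 + A1*t. Substituting and matching coefficients of each power of t gives A0 = 5/32, A1 = 1/16, so y_p = 5/32 + t/16.
General solution: y = 5/32 + t/16 + C1*exp(4*t) + C2*t*exp(4*t).
Apply the initial conditions: y(0) = 5/32 + C1 = 5 and y'(0) = 1/16 + C2 + 4*C1 = 0. Solving gives C1 = 155/32, C2 = -311/16.

y = 5/32 + t/16 + 155*exp(4*t)/32 - 311*t*exp(4*t)/16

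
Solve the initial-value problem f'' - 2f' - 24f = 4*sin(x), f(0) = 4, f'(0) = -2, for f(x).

f = -100*sin(x)/629 + 8*cos(x)/629 + 219*exp(-4*x)/85 + 261*exp(6*x)/185

Characteristic equation r² - 2r - 24 = 0 factors as (r - 6)(r + 4) = 0, so r = 6, -4.
Hence f_h = C1*exp(6*x) + C2*exp(-4*x).
Try f_p = A*cos(x) + B*sin(x). Substituting and equating the coefficients of cos(x) and sin(x) gives A = 8/629, B = -100/629, so f_p = -100*sin(x)/629 + 8*cos(x)/629.
General solution: f = -100*sin(x)/629 + 8*cos(x)/629 + C1*exp(6*x) + C2*exp(-4*x).
Apply the initial conditions: f(0) = 8/629 + C1 + C2 = 4 and f'(0) = -100/629 - 4*C2 + 6*C1 = -2. Solving gives C1 = 261/185, C2 = 219/85.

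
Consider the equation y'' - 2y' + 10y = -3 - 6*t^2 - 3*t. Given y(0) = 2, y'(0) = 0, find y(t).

y = -36/125 - 27*t/50 - 3*t**2/5 - 437*exp(t)*sin(3*t)/750 + 286*cos(3*t)*exp(t)/125

Characteristic equation r² - 2r + 10 = 0 has discriminant (-2)² - 4·(10) = -36 < 0, so r = 1 ± 3i.
Hence y_h = C1*cos(3*t)*exp(t) + C2*exp(t)*sin(3*t).
For the particular solution try y_p = A0 + A1*t + A2*t^2. Substituting and matching coefficients of each power of t gives A0 = -36/125, A1 = -27/50, A2 = -3/5, so y_p = -36/125 - 27*t/50 - 3*t^2/5.
General solution: y = -36/125 - 27*t/50 - 3*t^2/5 + C1*cos(3*t)*exp(t) + C2*exp(t)*sin(3*t).
Apply the initial conditions: y(0) = -36/125 + C1 = 2 and y'(0) = -27/50 + C1 + 3*C2 = 0. Solving gives C1 = 286/125, C2 = -437/750.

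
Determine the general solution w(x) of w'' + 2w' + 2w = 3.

w = 3/2 + C1*cos(x)*exp(-x) + C2*exp(-x)*sin(x)

Characteristic equation r² + 2r + 2 = 0 has discriminant (2)² - 4·(2) = -4 < 0, so r = -1 ± i.
Hence w_h = C1*cos(x)*exp(-x) + C2*exp(-x)*sin(x).
For the particular solution try w_p = A0. Substituting and matching coefficients of each power of x gives A0 = 3/2, so w_p = 3/2.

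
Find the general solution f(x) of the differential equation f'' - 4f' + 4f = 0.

Characteristic equation r² - 4r + 4 = 0 has discriminant (-4)² - 4·(4) = 0, so r = 2 is a repeated root.
Hence f_h = (C1 + C2*x)*exp(2*x).

f = C1*exp(2*x) + C2*x*exp(2*x)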